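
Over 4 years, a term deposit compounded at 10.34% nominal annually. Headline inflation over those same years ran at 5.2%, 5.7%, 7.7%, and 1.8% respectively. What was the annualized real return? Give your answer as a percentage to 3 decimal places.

Cumulative inflation factor: 1.052 × 1.057 × 1.077 × 1.018 ≈ 1.21914.
Nominal growth factor: 1.48229. Real growth factor = 1.48229 / 1.21914 ≈ 1.21584.
Annualized: 1.21584^(1/4) − 1 ≈ 0.05007.

5.007%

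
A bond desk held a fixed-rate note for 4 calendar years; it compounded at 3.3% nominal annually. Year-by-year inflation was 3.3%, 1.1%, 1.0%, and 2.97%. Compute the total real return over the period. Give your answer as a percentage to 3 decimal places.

Cumulative inflation factor: 1.033 × 1.011 × 1.010 × 1.0297 ≈ 1.08613.
Nominal growth factor: 1.13868. Real growth factor = 1.13868 / 1.08613 ≈ 1.04838.
Total real return ≈ 4.8378%.

4.838%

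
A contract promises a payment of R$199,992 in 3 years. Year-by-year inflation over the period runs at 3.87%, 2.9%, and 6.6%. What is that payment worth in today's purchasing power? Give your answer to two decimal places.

R$175,529.42

Price-level factor over 3 years: 1.0387 × 1.029 × 1.066 = 1.1393645718.
Purchasing power today: R$199,992 divided by that factor.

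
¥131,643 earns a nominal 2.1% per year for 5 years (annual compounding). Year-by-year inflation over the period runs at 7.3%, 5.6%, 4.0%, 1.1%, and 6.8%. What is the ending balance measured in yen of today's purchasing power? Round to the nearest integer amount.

¥114,791

Nominal value at maturity: ¥131,643 × (1 + 2.1%)^5 ≈ ¥146,058.
Price-level factor over 5 years: 1.073 × 1.056 × 1.040 × 1.011 × 1.068 ≈ 1.2723874819.
The maturity value deflated by that factor is the answer in today's purchasing power.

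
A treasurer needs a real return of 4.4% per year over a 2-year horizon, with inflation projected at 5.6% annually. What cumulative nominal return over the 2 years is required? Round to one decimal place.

Required annual nominal rate: (1+4.4%)(1+5.6%) − 1 = 10.2464%.
Cumulative over 2 years: (1 + 0.102464)^2 − 1 ≈ 0.21543.

21.5%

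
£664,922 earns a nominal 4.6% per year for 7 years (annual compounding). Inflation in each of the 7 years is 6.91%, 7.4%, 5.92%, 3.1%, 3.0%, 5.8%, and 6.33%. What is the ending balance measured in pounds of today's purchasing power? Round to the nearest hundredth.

£626,981.23

Nominal value at maturity: £664,922 × (1 + 4.6%)^7 ≈ £910,945.71.
Price-level factor over 7 years: 1.0691 × 1.074 × 1.0592 × 1.031 × 1.030 × 1.058 × 1.0633 ≈ 1.4529074630.
Dividing the nominal maturity value by the price-level factor gives the value in today's money.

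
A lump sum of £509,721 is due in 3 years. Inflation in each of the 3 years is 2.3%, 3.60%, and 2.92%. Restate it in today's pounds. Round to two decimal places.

Price-level factor over 3 years: 1.023 × 1.0360 × 1.0292 = 1.0907749776.
Purchasing power today: £509,721 divided by that factor.

£467,301.70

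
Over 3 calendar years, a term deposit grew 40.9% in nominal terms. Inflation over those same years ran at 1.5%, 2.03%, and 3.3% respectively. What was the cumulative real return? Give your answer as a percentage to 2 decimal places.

31.71%

Cumulative inflation factor: 1.015 × 1.0203 × 1.033 ≈ 1.06978.
Nominal growth factor: 1.40900. Real growth factor = 1.40900 / 1.06978 ≈ 1.31709.
Total real return ≈ 31.7094%.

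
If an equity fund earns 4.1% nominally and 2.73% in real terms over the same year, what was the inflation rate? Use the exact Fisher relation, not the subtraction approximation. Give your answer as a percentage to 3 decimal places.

From (1+r_nom) = (1+r_real)(1+π), we get 1+π = (1 + 4.1%)/(1 + 2.73%) = 1.041/1.0273 ≈ 1.01334.
So π ≈ 1.3336%.

1.334%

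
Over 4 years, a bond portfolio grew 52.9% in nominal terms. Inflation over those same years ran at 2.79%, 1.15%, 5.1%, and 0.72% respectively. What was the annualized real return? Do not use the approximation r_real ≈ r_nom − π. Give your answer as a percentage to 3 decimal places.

Cumulative inflation factor: 1.0279 × 1.0115 × 1.051 × 1.0072 ≈ 1.10061.
Nominal growth factor: 1.52900. Real growth factor = 1.52900 / 1.10061 ≈ 1.38922.
Annualized: 1.38922^(1/4) − 1 ≈ 0.08566.

8.566%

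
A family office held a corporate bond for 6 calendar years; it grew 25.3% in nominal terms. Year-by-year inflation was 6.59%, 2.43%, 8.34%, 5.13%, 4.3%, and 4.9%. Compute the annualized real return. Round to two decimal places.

-1.36%

Cumulative inflation factor: 1.0659 × 1.0243 × 1.0834 × 1.0513 × 1.043 × 1.049 ≈ 1.36056.
Nominal growth factor: 1.25300. Real growth factor = 1.25300 / 1.36056 ≈ 0.92094.
Annualized: 0.92094^(1/6) − 1 ≈ -0.01363.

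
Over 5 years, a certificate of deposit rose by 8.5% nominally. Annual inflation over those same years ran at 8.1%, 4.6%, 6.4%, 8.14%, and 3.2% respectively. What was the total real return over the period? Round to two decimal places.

-19.19%

Cumulative inflation factor: 1.081 × 1.046 × 1.064 × 1.0814 × 1.032 ≈ 1.34266.
Nominal growth factor: 1.08500. Real growth factor = 1.08500 / 1.34266 ≈ 0.80810.
Total real return ≈ -19.1901%.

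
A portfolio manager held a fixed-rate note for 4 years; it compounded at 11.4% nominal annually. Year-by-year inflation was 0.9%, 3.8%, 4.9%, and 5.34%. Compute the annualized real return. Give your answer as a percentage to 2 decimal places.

Cumulative inflation factor: 1.009 × 1.038 × 1.049 × 1.0534 ≈ 1.15733.
Nominal growth factor: 1.54007. Real growth factor = 1.54007 / 1.15733 ≈ 1.33071.
Annualized: 1.33071^(1/4) − 1 ≈ 0.07404.

7.40%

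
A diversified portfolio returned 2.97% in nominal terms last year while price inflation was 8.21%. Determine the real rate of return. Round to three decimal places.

Real return via the Fisher equation: (1 + 2.97%)/(1 + 8.21%) − 1 = 1.0297/1.0821 − 1 ≈ -0.04842.

-4.842%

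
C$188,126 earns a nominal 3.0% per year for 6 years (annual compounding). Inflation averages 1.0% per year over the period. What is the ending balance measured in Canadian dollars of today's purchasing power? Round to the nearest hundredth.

Nominal value at maturity: C$188,126 × (1 + 3.0%)^6 ≈ C$224,632.28.
Price-level factor over 6 years: (1 + 1.0%)^6 ≈ 1.0615201506.
Dividing the nominal maturity value by the price-level factor gives the value in today's money.

C$211,613.77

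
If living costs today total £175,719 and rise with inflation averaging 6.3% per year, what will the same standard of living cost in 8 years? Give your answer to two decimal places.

£286,473.75

Cumulative price-level factor: (1+6.3%)^8 ≈ 1.6302946981.
The nominal amount required is £175,719 scaled up by that factor.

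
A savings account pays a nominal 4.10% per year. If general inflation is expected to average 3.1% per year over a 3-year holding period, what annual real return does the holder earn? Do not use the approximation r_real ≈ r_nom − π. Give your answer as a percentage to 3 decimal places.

With constant rates the annual real return is the same each year: (1+4.10%)/(1+3.1%) − 1 = 0.00970.

0.970%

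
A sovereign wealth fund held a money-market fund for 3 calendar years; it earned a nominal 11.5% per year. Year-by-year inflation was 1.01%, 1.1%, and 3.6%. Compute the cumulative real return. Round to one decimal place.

31.0%

Cumulative inflation factor: 1.0101 × 1.011 × 1.036 ≈ 1.05797.
Nominal growth factor: 1.38620. Real growth factor = 1.38620 / 1.05797 ≈ 1.31024.
Total real return ≈ 31.0235%.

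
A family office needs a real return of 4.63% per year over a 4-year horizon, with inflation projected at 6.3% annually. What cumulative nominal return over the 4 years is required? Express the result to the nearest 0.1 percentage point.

Required annual nominal rate: (1+4.63%)(1+6.3%) − 1 = 11.22169%.
Cumulative over 4 years: (1 + 0.1122169)^4 − 1 ≈ 0.53023.

53.0%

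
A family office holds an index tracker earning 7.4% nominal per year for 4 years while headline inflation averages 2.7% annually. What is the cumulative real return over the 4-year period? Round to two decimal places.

The annual real rate is (1+7.4%)/(1+2.7%) − 1 = 4.5764%.
Compounded over 4 years: (1 + 0.045764)^4 − 1 ≈ 0.19601.

19.60%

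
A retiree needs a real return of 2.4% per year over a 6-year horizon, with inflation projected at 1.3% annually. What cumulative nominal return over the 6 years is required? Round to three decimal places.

Required annual nominal rate: (1+2.4%)(1+1.3%) − 1 = 3.7312%.
Cumulative over 6 years: (1 + 0.037312)^6 − 1 ≈ 0.24582.

24.582%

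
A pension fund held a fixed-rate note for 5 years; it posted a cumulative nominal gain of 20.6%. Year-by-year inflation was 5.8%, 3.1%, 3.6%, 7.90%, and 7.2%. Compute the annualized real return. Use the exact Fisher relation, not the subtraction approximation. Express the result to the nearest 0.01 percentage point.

Cumulative inflation factor: 1.058 × 1.031 × 1.036 × 1.0790 × 1.072 ≈ 1.30713.
Nominal growth factor: 1.20600. Real growth factor = 1.20600 / 1.30713 ≈ 0.92263.
Annualized: 0.92263^(1/5) − 1 ≈ -0.01598.

-1.60%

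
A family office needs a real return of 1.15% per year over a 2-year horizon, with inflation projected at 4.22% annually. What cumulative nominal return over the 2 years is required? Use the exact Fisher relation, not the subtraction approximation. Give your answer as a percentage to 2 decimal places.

11.13%

Required annual nominal rate: (1+1.15%)(1+4.22%) − 1 = 5.41853%.
Cumulative over 2 years: (1 + 0.0541853)^2 − 1 ≈ 0.11131.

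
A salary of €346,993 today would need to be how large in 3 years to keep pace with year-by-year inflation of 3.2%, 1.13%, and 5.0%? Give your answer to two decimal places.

€380,250.43

Cumulative price-level factor: 1.032 × 1.0113 × 1.050 = 1.09584468.
The nominal amount required is €346,993 scaled up by that factor.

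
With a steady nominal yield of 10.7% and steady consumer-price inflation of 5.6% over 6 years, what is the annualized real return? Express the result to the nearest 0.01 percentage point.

4.83%

With constant rates the annual real return is the same each year: (1+10.7%)/(1+5.6%) − 1 = 0.04830.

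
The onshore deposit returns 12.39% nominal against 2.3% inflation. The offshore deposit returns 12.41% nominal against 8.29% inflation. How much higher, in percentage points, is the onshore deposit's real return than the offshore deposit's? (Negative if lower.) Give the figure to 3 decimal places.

The onshore deposit real return: 1.1239/1.023 − 1 = 9.8631%.
The offshore deposit real return: 1.1241/1.0829 − 1 = 3.8046%.
Difference: 9.8631 − 3.8046 = 6.0585 pp.

6.059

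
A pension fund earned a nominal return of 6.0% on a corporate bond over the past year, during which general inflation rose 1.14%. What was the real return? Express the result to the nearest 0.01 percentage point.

4.81%

Real return via the Fisher equation: (1 + 6.0%)/(1 + 1.14%) − 1 = 1.060/1.0114 − 1 ≈ 0.04805.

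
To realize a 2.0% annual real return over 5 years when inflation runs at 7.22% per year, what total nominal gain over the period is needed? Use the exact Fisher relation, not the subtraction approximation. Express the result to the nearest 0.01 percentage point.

Required annual nominal rate: (1+2.0%)(1+7.22%) − 1 = 9.3644%.
Cumulative over 5 years: (1 + 0.093644)^5 − 1 ≈ 0.56452.

56.45%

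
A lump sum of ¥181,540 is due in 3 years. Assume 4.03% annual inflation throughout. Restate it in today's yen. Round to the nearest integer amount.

Price-level factor over 3 years: (1 + 4.03%)^3 ≈ 1.1258377208.
Purchasing power today: ¥181,540 divided by that factor.

¥161,249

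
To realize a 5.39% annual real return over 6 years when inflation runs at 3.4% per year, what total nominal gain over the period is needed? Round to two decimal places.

67.46%

Required annual nominal rate: (1+5.39%)(1+3.4%) − 1 = 8.97326%.
Cumulative over 6 years: (1 + 0.0897326)^6 − 1 ≈ 0.67463.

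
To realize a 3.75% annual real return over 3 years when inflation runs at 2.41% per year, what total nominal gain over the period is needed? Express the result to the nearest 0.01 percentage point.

19.95%

Required annual nominal rate: (1+3.75%)(1+2.41%) − 1 = 6.250375%.
Cumulative over 3 years: (1 + 0.06250375)^3 − 1 ≈ 0.19948.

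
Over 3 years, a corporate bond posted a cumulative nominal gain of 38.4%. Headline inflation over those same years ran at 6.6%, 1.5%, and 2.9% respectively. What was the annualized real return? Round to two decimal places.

7.52%

Cumulative inflation factor: 1.066 × 1.015 × 1.029 ≈ 1.11337.
Nominal growth factor: 1.38400. Real growth factor = 1.38400 / 1.11337 ≈ 1.24308.
Annualized: 1.24308^(1/3) − 1 ≈ 0.07522.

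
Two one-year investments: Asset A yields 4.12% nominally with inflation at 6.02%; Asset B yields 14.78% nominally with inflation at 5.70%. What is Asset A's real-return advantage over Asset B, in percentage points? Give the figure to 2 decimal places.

-10.38

Asset A real return: 1.0412/1.0602 − 1 = -1.792%.
Asset B real return: 1.1478/1.0570 − 1 = 8.590%.
Difference: -1.792 − 8.590 = -10.382 pp.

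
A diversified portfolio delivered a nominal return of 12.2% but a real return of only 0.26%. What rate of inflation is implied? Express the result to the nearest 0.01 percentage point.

From (1+r_nom) = (1+r_real)(1+π), we get 1+π = (1 + 12.2%)/(1 + 0.26%) = 1.122/1.0026 ≈ 1.11909.
So π ≈ 11.9090%.

11.91%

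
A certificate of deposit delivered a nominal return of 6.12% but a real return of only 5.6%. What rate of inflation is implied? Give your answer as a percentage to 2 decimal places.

From (1+r_nom) = (1+r_real)(1+π), we get 1+π = (1 + 6.12%)/(1 + 5.6%) = 1.0612/1.056 ≈ 1.00492.
So π ≈ 0.4924%.

0.49%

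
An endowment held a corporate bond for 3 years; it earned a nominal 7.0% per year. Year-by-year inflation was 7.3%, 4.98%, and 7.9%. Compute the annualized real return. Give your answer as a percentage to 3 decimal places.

Cumulative inflation factor: 1.073 × 1.0498 × 1.079 ≈ 1.21542.
Nominal growth factor: 1.22504. Real growth factor = 1.22504 / 1.21542 ≈ 1.00791.
Annualized: 1.00791^(1/3) − 1 ≈ 0.00263.

0.263%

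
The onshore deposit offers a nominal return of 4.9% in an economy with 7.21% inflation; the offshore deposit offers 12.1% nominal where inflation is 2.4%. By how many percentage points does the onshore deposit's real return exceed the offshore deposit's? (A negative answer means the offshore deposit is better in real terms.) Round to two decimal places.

The onshore deposit real return: 1.049/1.0721 − 1 = -2.155%.
The offshore deposit real return: 1.121/1.024 − 1 = 9.473%.
Difference: -2.155 − 9.473 = -11.628 pp.

-11.63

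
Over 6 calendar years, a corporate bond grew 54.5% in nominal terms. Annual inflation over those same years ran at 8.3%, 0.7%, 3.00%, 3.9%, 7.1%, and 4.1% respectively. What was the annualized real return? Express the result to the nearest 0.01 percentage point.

2.90%

Cumulative inflation factor: 1.083 × 1.007 × 1.0300 × 1.039 × 1.071 × 1.041 ≈ 1.30122.
Nominal growth factor: 1.54500. Real growth factor = 1.54500 / 1.30122 ≈ 1.18735.
Annualized: 1.18735^(1/6) − 1 ≈ 0.02903.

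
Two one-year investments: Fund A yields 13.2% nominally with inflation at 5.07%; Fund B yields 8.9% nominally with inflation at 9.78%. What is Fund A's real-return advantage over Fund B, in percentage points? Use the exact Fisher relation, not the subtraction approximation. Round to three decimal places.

8.539

Fund A real return: 1.132/1.0507 − 1 = 7.7377%.
Fund B real return: 1.089/1.0978 − 1 = -0.8016%.
Difference: 7.7377 − (-0.8016) = 8.5393 pp.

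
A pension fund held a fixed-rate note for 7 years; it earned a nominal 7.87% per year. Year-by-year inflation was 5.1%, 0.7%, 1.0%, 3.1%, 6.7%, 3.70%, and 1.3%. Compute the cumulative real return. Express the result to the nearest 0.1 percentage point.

Cumulative inflation factor: 1.051 × 1.007 × 1.010 × 1.031 × 1.067 × 1.0370 × 1.013 ≈ 1.23528.
Nominal growth factor: 1.69944. Real growth factor = 1.69944 / 1.23528 ≈ 1.37575.
Total real return ≈ 37.5751%.

37.6%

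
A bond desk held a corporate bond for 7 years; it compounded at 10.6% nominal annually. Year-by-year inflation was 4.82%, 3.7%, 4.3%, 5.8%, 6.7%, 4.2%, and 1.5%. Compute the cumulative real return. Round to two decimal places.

49.55%

Cumulative inflation factor: 1.0482 × 1.037 × 1.043 × 1.058 × 1.067 × 1.042 × 1.015 ≈ 1.35360.
Nominal growth factor: 2.02435. Real growth factor = 2.02435 / 1.35360 ≈ 1.49553.
Total real return ≈ 49.5529%.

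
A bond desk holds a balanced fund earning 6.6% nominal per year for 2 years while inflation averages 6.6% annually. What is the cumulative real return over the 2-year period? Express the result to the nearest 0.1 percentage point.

0.0%

The annual real rate is (1+6.6%)/(1+6.6%) − 1 = 0.0000%.
Compounded over 2 years: (1 + 0.000000)^2 − 1 ≈ 0.00000.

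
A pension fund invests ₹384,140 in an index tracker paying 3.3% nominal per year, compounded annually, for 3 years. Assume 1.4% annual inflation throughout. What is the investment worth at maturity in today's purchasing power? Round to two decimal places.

Nominal value at maturity: ₹384,140 × (1 + 3.3%)^3 ≈ ₹423,438.65.
Price-level factor over 3 years: (1 + 1.4%)^3 = 1.042590744.
The maturity value deflated by that factor is the answer in today's purchasing power.

₹406,140.81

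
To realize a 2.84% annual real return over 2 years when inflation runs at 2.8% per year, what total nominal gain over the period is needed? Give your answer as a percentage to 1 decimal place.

11.8%

Required annual nominal rate: (1+2.84%)(1+2.8%) − 1 = 5.71952%.
Cumulative over 2 years: (1 + 0.0571952)^2 − 1 ≈ 0.11766.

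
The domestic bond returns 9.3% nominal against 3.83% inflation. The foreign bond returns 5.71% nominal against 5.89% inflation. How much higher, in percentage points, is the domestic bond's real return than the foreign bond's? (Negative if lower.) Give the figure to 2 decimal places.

5.44

The domestic bond real return: 1.093/1.0383 − 1 = 5.268%.
The foreign bond real return: 1.0571/1.0589 − 1 = -0.170%.
Difference: 5.268 − (-0.170) = 5.438 pp.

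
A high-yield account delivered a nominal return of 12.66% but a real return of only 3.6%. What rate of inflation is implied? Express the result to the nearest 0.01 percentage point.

From (1+r_nom) = (1+r_real)(1+π), we get 1+π = (1 + 12.66%)/(1 + 3.6%) = 1.1266/1.036 ≈ 1.08745.
So π ≈ 8.7452%.

8.75%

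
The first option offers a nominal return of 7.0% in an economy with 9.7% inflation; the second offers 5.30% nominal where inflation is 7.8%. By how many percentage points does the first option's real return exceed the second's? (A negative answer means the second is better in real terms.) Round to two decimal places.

The first option real return: 1.070/1.097 − 1 = -2.461%.
The second real return: 1.0530/1.078 − 1 = -2.319%.
Difference: -2.461 − (-2.319) = -0.142 pp.

-0.14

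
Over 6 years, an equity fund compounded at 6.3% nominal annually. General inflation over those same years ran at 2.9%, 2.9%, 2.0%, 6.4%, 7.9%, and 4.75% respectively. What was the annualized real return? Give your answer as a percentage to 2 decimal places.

Cumulative inflation factor: 1.029 × 1.029 × 1.020 × 1.064 × 1.079 × 1.0475 ≈ 1.29882.
Nominal growth factor: 1.44278. Real growth factor = 1.44278 / 1.29882 ≈ 1.11084.
Annualized: 1.11084^(1/6) − 1 ≈ 0.01767.

1.77%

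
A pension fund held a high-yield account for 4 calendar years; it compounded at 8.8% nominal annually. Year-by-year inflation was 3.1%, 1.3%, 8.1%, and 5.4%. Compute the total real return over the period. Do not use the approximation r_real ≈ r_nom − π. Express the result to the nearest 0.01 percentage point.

17.76%

Cumulative inflation factor: 1.031 × 1.013 × 1.081 × 1.054 ≈ 1.18997.
Nominal growth factor: 1.40125. Real growth factor = 1.40125 / 1.18997 ≈ 1.17755.
Total real return ≈ 17.7555%.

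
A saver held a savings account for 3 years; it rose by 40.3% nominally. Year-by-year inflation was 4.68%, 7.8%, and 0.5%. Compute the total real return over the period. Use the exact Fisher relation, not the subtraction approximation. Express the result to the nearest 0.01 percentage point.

Cumulative inflation factor: 1.0468 × 1.078 × 1.005 ≈ 1.13409.
Nominal growth factor: 1.40300. Real growth factor = 1.40300 / 1.13409 ≈ 1.23711.
Total real return ≈ 23.7112%.

23.71%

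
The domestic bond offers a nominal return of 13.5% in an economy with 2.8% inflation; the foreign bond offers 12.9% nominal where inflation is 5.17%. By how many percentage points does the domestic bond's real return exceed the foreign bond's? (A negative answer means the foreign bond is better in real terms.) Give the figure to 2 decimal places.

The domestic bond real return: 1.135/1.028 − 1 = 10.409%.
The foreign bond real return: 1.129/1.0517 − 1 = 7.350%.
Difference: 10.409 − 7.350 = 3.059 pp.

3.06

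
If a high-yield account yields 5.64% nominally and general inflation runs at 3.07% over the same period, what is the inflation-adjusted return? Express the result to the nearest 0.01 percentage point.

2.49%

Real return via the Fisher equation: (1 + 5.64%)/(1 + 3.07%) − 1 = 1.0564/1.0307 − 1 ≈ 0.02493.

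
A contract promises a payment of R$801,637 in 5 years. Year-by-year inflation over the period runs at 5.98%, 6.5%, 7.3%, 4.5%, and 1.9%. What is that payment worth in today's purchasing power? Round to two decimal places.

R$621,604.34

Price-level factor over 5 years: 1.0598 × 1.065 × 1.073 × 1.045 × 1.019 ≈ 1.2896258190.
Purchasing power today: R$801,637 divided by that factor.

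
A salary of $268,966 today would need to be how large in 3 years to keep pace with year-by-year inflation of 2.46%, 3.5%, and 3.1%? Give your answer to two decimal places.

$294,070.02

Cumulative price-level factor: 1.0246 × 1.035 × 1.031 = 1.093335291.
Multiplying $268,966 by the price-level factor gives the future nominal sum.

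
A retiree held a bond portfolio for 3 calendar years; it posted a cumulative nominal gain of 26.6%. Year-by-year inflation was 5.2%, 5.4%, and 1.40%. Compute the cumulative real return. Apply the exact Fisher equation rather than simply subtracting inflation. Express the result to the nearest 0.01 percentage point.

Cumulative inflation factor: 1.052 × 1.054 × 1.0140 ≈ 1.12433.
Nominal growth factor: 1.26600. Real growth factor = 1.26600 / 1.12433 ≈ 1.12600.
Total real return ≈ 12.6003%.

12.60%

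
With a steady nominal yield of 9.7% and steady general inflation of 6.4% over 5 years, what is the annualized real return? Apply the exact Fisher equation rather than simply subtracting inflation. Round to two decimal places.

With constant rates the annual real return is the same each year: (1+9.7%)/(1+6.4%) − 1 = 0.03102.

3.10%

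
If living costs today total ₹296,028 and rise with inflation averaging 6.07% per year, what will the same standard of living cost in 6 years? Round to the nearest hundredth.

₹421,587.96

Cumulative price-level factor: (1+6.07%)^6 ≈ 1.4241489471.
Multiplying ₹296,028 by the price-level factor gives the future nominal sum.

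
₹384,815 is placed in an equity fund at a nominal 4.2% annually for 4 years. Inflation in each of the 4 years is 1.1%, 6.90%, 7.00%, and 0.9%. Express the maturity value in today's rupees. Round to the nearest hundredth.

₹388,793.56

Nominal value at maturity: ₹384,815 × (1 + 4.2%)^4 ≈ ₹453,652.04.
Price-level factor over 4 years: 1.011 × 1.0690 × 1.0700 × 1.009 ≈ 1.1668198392.
The maturity value deflated by that factor is the answer in today's purchasing power.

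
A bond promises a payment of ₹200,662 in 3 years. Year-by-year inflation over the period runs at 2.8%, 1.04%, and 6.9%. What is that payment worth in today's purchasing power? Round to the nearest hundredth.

Price-level factor over 3 years: 1.028 × 1.0104 × 1.069 = 1.1103608928.
Purchasing power today: ₹200,662 divided by that factor.

₹180,717.82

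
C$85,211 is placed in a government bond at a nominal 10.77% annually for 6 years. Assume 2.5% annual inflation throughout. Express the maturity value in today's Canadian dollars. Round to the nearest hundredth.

C$135,732.99

Nominal value at maturity: C$85,211 × (1 + 10.77%)^6 ≈ C$157,408.65.
Price-level factor over 6 years: (1 + 2.5%)^6 ≈ 1.1596934182.
Dividing the nominal maturity value by the price-level factor gives the value in today's money.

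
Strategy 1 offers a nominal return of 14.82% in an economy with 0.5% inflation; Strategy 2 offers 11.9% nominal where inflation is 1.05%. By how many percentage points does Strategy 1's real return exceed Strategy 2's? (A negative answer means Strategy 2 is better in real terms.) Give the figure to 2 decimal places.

Strategy 1 real return: 1.1482/1.005 − 1 = 14.249%.
Strategy 2 real return: 1.119/1.0105 − 1 = 10.737%.
Difference: 14.249 − 10.737 = 3.512 pp.

3.51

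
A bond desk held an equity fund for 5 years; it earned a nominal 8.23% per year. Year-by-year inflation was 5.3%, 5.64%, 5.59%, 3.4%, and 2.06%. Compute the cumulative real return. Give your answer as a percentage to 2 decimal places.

Cumulative inflation factor: 1.053 × 1.0564 × 1.0559 × 1.034 × 1.0206 ≈ 1.23953.
Nominal growth factor: 1.48504. Real growth factor = 1.48504 / 1.23953 ≈ 1.19807.
Total real return ≈ 19.8071%.

19.81%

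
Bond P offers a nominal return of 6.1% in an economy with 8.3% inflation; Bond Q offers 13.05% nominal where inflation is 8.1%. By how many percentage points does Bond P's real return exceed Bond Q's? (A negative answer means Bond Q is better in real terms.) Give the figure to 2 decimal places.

Bond P real return: 1.061/1.083 − 1 = -2.031%.
Bond Q real return: 1.1305/1.081 − 1 = 4.579%.
Difference: -2.031 − 4.579 = -6.610 pp.

-6.61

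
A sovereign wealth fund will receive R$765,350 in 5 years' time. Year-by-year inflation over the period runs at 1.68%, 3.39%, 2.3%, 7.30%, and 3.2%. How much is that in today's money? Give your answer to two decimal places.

R$642,674.34

Price-level factor over 5 years: 1.0168 × 1.0339 × 1.023 × 1.0730 × 1.032 ≈ 1.1908830827.
Purchasing power today: R$765,350 divided by that factor.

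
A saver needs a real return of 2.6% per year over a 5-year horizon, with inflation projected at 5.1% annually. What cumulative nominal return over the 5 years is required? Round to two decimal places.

45.80%

Required annual nominal rate: (1+2.6%)(1+5.1%) − 1 = 7.8326%.
Cumulative over 5 years: (1 + 0.078326)^5 − 1 ≈ 0.45798.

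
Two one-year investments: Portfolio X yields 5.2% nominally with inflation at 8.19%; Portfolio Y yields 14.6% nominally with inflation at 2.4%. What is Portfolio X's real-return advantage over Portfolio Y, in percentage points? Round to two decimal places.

-14.68

Portfolio X real return: 1.052/1.0819 − 1 = -2.764%.
Portfolio Y real return: 1.146/1.024 − 1 = 11.914%.
Difference: -2.764 − 11.914 = -14.678 pp.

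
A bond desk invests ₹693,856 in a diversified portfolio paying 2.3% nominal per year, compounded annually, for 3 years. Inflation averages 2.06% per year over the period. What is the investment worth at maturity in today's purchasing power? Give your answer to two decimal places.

₹698,762.45

Nominal value at maturity: ₹693,856 × (1 + 2.3%)^3 ≈ ₹742,841.66.
Price-level factor over 3 years: (1 + 2.06%)^3 ≈ 1.0630818218.
The maturity value deflated by that factor is the answer in today's purchasing power.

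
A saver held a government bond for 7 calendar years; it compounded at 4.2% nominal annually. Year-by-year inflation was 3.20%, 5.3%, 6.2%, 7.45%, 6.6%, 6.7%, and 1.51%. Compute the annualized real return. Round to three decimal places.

Cumulative inflation factor: 1.0320 × 1.053 × 1.062 × 1.0745 × 1.066 × 1.067 × 1.0151 ≈ 1.43176.
Nominal growth factor: 1.33375. Real growth factor = 1.33375 / 1.43176 ≈ 0.93155.
Annualized: 0.93155^(1/7) − 1 ≈ -0.01008.

-1.008%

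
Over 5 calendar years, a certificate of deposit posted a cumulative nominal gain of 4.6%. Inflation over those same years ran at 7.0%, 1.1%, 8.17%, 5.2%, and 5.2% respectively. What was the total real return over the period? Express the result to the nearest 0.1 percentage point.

-19.2%

Cumulative inflation factor: 1.070 × 1.011 × 1.0817 × 1.052 × 1.052 ≈ 1.29501.
Nominal growth factor: 1.04600. Real growth factor = 1.04600 / 1.29501 ≈ 0.80772.
Total real return ≈ -19.2284%.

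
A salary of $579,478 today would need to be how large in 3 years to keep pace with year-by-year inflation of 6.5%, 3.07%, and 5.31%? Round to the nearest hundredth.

$669,866.79

Cumulative price-level factor: 1.065 × 1.0307 × 1.0531 ≈ 1.1559831311.
The nominal amount required is $579,478 scaled up by that factor.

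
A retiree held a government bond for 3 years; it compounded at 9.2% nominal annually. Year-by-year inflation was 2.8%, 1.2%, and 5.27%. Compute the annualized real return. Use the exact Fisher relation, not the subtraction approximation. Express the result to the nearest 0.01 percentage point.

5.94%

Cumulative inflation factor: 1.028 × 1.012 × 1.0527 ≈ 1.09516.
Nominal growth factor: 1.30217. Real growth factor = 1.30217 / 1.09516 ≈ 1.18902.
Annualized: 1.18902^(1/3) − 1 ≈ 0.05941.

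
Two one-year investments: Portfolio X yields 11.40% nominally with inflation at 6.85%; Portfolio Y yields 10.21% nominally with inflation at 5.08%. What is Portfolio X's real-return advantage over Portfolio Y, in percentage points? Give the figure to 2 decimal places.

Portfolio X real return: 1.1140/1.0685 − 1 = 4.258%.
Portfolio Y real return: 1.1021/1.0508 − 1 = 4.882%.
Difference: 4.258 − 4.882 = -0.624 pp.

-0.62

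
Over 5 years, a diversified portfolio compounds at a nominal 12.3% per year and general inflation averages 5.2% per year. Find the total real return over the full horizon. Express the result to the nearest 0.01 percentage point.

38.62%

The annual real rate is (1+12.3%)/(1+5.2%) − 1 = 6.7490%.
Compounded over 5 years: (1 + 0.067490)^5 − 1 ≈ 0.38618.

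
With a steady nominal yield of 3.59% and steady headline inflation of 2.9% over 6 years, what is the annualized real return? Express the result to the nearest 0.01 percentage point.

With constant rates the annual real return is the same each year: (1+3.59%)/(1+2.9%) − 1 = 0.00671.

0.67%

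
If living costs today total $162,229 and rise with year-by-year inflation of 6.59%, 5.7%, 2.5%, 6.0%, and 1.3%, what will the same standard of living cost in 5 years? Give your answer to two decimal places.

Cumulative price-level factor: 1.0659 × 1.057 × 1.025 × 1.060 × 1.013 ≈ 1.2400255269.
Multiplying $162,229 by the price-level factor gives the future nominal sum.

$201,168.10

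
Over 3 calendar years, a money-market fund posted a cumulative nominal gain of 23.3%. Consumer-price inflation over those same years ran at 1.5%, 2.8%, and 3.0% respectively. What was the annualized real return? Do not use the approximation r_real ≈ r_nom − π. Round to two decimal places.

Cumulative inflation factor: 1.015 × 1.028 × 1.030 ≈ 1.07472.
Nominal growth factor: 1.23300. Real growth factor = 1.23300 / 1.07472 ≈ 1.14727.
Annualized: 1.14727^(1/3) − 1 ≈ 0.04686.

4.69%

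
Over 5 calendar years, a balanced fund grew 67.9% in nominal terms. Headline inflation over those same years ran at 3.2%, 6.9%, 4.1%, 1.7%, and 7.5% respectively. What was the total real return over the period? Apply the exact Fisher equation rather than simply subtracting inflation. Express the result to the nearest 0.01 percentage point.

33.73%

Cumulative inflation factor: 1.032 × 1.069 × 1.041 × 1.017 × 1.075 ≈ 1.25556.
Nominal growth factor: 1.67900. Real growth factor = 1.67900 / 1.25556 ≈ 1.33725.
Total real return ≈ 33.7252%.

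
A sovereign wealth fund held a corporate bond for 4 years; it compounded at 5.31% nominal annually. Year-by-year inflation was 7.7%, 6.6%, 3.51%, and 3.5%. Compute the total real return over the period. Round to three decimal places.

-0.004%

Cumulative inflation factor: 1.077 × 1.066 × 1.0351 × 1.035 ≈ 1.22997.
Nominal growth factor: 1.22992. Real growth factor = 1.22992 / 1.22997 ≈ 0.99996.
Total real return ≈ -0.0039%.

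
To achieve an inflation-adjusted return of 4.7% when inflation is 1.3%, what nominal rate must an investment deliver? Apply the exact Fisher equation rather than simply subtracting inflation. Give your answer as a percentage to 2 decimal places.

6.06%

By the Fisher equation, 1 + r_nom = (1 + 4.7%)(1 + 1.3%) = 1.047 × 1.013 = 1.060611.
So r_nom = 6.0611%.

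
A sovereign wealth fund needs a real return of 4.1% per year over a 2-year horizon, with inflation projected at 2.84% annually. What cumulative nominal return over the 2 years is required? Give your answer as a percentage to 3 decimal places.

14.611%

Required annual nominal rate: (1+4.1%)(1+2.84%) − 1 = 7.05644%.
Cumulative over 2 years: (1 + 0.0705644)^2 − 1 ≈ 0.14611.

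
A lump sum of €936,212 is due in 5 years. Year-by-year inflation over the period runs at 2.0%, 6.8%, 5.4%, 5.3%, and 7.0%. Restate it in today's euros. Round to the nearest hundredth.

Price-level factor over 5 years: 1.020 × 1.068 × 1.054 × 1.053 × 1.070 ≈ 1.2936720171.
Purchasing power today: €936,212 divided by that factor.

€723,685.75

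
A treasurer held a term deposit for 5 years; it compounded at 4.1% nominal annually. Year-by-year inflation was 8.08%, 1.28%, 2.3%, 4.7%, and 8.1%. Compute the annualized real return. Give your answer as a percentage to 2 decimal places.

-0.72%

Cumulative inflation factor: 1.0808 × 1.0128 × 1.023 × 1.047 × 1.081 ≈ 1.26741.
Nominal growth factor: 1.22251. Real growth factor = 1.22251 / 1.26741 ≈ 0.96458.
Annualized: 0.96458^(1/5) − 1 ≈ -0.00719.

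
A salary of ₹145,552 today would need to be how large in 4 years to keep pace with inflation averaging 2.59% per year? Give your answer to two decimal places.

₹161,227.19

Cumulative price-level factor: (1+2.59%)^4 ≈ 1.1076948059.
The nominal amount required is ₹145,552 scaled up by that factor.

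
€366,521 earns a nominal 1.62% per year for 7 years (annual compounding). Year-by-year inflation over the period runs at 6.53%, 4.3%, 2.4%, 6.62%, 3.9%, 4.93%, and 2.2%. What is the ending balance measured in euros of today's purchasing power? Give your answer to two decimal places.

Nominal value at maturity: €366,521 × (1 + 1.62%)^7 ≈ €410,159.90.
Price-level factor over 7 years: 1.0653 × 1.043 × 1.024 × 1.0662 × 1.039 × 1.0493 × 1.022 ≈ 1.3516398470.
Dividing the nominal maturity value by the price-level factor gives the value in today's money.

€303,453.54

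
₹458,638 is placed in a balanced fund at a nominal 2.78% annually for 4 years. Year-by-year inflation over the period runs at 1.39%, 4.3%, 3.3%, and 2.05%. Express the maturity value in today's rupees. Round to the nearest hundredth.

₹459,104.69

Nominal value at maturity: ₹458,638 × (1 + 2.78%)^4 ≈ ₹511,804.96.
Price-level factor over 4 years: 1.0139 × 1.043 × 1.033 × 1.0205 ≈ 1.1147892241.
Dividing the nominal maturity value by the price-level factor gives the value in today's money.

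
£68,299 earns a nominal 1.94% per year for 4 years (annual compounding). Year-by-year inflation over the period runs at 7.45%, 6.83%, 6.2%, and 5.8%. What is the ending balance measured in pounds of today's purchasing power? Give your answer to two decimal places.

£57,185.12

Nominal value at maturity: £68,299 × (1 + 1.94%)^4 ≈ £73,755.24.
Price-level factor over 4 years: 1.0745 × 1.0683 × 1.062 × 1.058 ≈ 1.2897627585.
Dividing the nominal maturity value by the price-level factor gives the value in today's money.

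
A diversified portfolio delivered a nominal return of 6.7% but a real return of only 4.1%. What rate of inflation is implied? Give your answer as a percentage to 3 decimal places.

From (1+r_nom) = (1+r_real)(1+π), we get 1+π = (1 + 6.7%)/(1 + 4.1%) = 1.067/1.041 ≈ 1.02498.
So π ≈ 2.4976%.

2.498%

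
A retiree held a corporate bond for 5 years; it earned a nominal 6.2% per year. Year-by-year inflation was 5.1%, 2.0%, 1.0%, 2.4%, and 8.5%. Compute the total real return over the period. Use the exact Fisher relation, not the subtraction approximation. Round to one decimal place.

Cumulative inflation factor: 1.051 × 1.020 × 1.010 × 1.024 × 1.085 ≈ 1.20297.
Nominal growth factor: 1.35090. Real growth factor = 1.35090 / 1.20297 ≈ 1.12297.
Total real return ≈ 12.2971%.

12.3%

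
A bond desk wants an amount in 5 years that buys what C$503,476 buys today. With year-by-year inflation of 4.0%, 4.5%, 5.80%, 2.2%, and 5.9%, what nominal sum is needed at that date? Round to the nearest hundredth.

C$626,557.49

Cumulative price-level factor: 1.040 × 1.045 × 1.0580 × 1.022 × 1.059 ≈ 1.2444634715.
The nominal amount required is C$503,476 scaled up by that factor.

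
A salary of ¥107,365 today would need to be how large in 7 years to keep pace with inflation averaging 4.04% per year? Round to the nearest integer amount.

Cumulative price-level factor: (1+4.04%)^7 ≈ 1.3194787631.
The nominal amount required is ¥107,365 scaled up by that factor.

¥141,666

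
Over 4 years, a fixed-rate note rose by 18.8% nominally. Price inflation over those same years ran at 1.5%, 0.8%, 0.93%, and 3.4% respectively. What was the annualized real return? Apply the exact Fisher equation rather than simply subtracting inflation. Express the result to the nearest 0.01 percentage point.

Cumulative inflation factor: 1.015 × 1.008 × 1.0093 × 1.034 ≈ 1.06774.
Nominal growth factor: 1.18800. Real growth factor = 1.18800 / 1.06774 ≈ 1.11263.
Annualized: 1.11263^(1/4) − 1 ≈ 0.02704.

2.70%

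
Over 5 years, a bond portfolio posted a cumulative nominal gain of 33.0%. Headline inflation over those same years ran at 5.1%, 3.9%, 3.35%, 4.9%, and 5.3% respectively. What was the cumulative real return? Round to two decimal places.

Cumulative inflation factor: 1.051 × 1.039 × 1.0335 × 1.049 × 1.053 ≈ 1.24662.
Nominal growth factor: 1.33000. Real growth factor = 1.33000 / 1.24662 ≈ 1.06689.
Total real return ≈ 6.6889%.

6.69%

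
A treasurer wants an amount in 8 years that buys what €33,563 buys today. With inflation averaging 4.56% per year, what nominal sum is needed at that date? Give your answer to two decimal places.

€47,949.64

Cumulative price-level factor: (1+4.56%)^8 ≈ 1.4286458915.
Multiplying €33,563 by the price-level factor gives the future nominal sum.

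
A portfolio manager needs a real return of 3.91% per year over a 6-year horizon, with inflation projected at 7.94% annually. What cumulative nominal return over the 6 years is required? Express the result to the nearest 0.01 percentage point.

Required annual nominal rate: (1+3.91%)(1+7.94%) − 1 = 12.160454%.
Cumulative over 6 years: (1 + 0.12160454)^6 − 1 ≈ 0.99085.

99.09%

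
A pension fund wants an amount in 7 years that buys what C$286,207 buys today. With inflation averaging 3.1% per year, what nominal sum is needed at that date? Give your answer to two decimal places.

Cumulative price-level factor: (1+3.1%)^7 ≈ 1.2382566157.
The nominal amount required is C$286,207 scaled up by that factor.

C$354,397.71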